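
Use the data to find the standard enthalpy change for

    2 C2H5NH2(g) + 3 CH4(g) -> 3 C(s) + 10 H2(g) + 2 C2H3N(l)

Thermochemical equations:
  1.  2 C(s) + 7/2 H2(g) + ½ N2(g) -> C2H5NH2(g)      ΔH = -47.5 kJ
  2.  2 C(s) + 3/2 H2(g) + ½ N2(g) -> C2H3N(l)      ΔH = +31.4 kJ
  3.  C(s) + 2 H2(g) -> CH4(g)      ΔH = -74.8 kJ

ΔH = 382.2 kJ

eq. 1 reversed and × 2 (C2H5NH2(g) must end up as a reactant; ×2 to match 2 C2H5NH2(g) in the target): (-2)·(-47.5) = +95.0 kJ
eq. 2 × 2 (×2 to match 2 C2H3N(l) in the target): (2)·(+31.4) = +62.8 kJ
eq. 3 reversed and × 3 (CH4(g) must end up as a reactant; ×3 to match 3 CH4(g) in the target): (-3)·(-74.8) = +224.4 kJ
Since enthalpy is a state function, ΔH = (-2)·(-47.5) + (2)·(+31.4) + (-3)·(-74.8) = 382.2 kJ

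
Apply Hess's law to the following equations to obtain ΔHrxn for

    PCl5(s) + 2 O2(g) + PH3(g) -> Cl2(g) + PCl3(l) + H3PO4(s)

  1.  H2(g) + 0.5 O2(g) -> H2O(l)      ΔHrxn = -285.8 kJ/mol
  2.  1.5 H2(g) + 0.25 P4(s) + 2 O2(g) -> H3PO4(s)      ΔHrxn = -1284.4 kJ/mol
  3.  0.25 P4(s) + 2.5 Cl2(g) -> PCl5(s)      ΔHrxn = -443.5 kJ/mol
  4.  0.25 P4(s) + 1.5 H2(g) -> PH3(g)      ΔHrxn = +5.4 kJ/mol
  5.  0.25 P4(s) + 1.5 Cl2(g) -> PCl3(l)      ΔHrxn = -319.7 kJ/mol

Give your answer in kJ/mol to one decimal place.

ΔHrxn = -1166.0 kJ/mol

eq. 1: not needed.
eq. 2 as written: -1284.4 kJ/mol
eq. 3 reversed: +443.5 kJ/mol
eq. 4 reversed: -5.4 kJ/mol
eq. 5 as written: -319.7 kJ/mol
Combining the equations, ΔHrxn = (1)·(-1284.4) + (-1)·(-443.5) + (-1)·(+5.4) + (1)·(-319.7) = -1166.0 kJ/mol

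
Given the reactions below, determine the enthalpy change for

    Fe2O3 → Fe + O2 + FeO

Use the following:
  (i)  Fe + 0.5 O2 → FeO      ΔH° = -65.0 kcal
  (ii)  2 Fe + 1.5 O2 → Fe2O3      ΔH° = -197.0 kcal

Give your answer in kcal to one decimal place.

(i) as written (FeO already on the product side): -65.0 kcal
(ii) reversed (reverse to put Fe2O3 on the reactant side): +197.0 kcal
By Hess's law, ΔH° = (-65.0) + (+197.0) = 132.0 kcal

ΔH° = 132.0 kcal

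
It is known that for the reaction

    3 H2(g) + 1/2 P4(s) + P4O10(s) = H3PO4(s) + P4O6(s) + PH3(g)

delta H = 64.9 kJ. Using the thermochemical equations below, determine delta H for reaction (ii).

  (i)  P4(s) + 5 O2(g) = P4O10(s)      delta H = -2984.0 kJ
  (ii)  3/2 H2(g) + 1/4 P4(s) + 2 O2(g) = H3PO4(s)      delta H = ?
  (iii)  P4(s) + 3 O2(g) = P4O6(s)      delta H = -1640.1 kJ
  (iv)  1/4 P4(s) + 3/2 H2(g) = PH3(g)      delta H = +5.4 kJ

delta H = -1284.4 kJ

(i) reversed (reverse to put P4O10(s) on the reactant side): +2984.0 kJ
(ii) as written (H3PO4(s) already on the product side): contributes x
(iii) as written (P4O6(s) already on the product side): -1640.1 kJ
(iv) as written (PH3(g) already on the product side): +5.4 kJ
+64.9 = (+2984.0) + (-1640.1) + (+5.4) + x
x = (+64.9 − (+1349.3)) / (1) = -1284.4 kJ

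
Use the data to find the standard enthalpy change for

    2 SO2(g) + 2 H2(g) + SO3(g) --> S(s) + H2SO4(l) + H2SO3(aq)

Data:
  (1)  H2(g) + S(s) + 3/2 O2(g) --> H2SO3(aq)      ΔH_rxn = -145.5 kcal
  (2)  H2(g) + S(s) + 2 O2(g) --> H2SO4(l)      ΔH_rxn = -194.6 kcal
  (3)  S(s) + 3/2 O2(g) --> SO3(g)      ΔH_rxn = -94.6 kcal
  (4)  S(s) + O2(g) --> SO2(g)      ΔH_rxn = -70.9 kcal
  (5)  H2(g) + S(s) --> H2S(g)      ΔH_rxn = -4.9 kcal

(1) as written (H2SO3(aq) already on the product side): -145.5 kcal
(2) as written (H2SO4(l) already on the product side): -194.6 kcal
(3) reversed (reverse to put SO3(g) on the reactant side): +94.6 kcal
(4) reversed and × 2 (SO2(g) must end up as a reactant; scale by 2 for the 2 SO2(g)): (-2)·(-70.9) = +141.8 kcal
(5): not needed (H2S(g) appears nowhere else).
ΔH_rxn = (1)·(-145.5) + (1)·(-194.6) + (-1)·(-94.6) + (-2)·(-70.9) = -103.7 kcal

ΔH_rxn = -103.7 kcal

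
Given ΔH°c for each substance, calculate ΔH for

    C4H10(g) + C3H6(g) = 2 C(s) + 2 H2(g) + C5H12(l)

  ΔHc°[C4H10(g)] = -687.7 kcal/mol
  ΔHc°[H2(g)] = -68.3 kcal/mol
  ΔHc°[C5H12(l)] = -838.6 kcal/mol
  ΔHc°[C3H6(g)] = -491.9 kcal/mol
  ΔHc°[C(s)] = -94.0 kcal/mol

ΔH = -16.4 kcal/mol

With combustion enthalpies, reactants minus products:
= [1·(-687.7) + 1·(-491.9)] − [2·(-94.0) + 2·(-68.3) + 1·(-838.6)]
= -16.4 kcal/mol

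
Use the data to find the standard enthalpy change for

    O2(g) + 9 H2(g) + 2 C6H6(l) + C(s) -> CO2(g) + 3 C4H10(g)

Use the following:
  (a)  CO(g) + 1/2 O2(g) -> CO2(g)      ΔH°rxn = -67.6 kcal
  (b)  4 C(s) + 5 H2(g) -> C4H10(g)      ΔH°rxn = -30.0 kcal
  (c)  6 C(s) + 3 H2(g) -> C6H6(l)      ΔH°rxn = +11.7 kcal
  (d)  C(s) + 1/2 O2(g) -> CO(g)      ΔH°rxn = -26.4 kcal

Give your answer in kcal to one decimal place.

(a) as written (CO2(g) already on the product side): -67.6 kcal
(b) × 3 (×3 to match 3 C4H10(g) in the target): (3)·(-30.0) = -90.0 kcal
(c) reversed and × 2 (reverse to put C6H6(l) on the reactant side; ×2 to match 2 C6H6(l) in the target): (-2)·(+11.7) = -23.4 kcal
(d) as written: -26.4 kcal
By Hess's law, ΔH°rxn = (1)·(-67.6) + (3)·(-30.0) + (-2)·(+11.7) + (1)·(-26.4) = -207.4 kcal

ΔH°rxn = -207.4 kcal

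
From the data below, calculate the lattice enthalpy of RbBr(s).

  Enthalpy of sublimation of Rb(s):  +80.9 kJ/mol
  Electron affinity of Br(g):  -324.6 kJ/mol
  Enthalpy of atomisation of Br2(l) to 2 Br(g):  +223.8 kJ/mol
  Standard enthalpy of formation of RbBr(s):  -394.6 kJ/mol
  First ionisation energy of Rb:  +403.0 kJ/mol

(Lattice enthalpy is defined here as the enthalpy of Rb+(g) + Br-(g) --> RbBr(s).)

U = -665.8 kJ/mol

ΔHf° = 1·ΔHsub + 1·(ΣIE) + 1/2·D(Br2) + 1·EA + U
-394.6 = 1·(+80.9) + 1·(+403.0) + 1/2·(+223.8) + 1·(-324.6) + U
U = -394.6 − (+271.2) = -665.8 kJ/mol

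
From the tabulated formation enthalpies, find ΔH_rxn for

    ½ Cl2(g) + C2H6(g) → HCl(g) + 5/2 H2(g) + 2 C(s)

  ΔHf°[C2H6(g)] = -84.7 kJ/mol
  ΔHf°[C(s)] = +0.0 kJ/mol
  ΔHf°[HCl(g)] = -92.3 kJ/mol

Products: 1·(-92.3) + 5/2·(+0.0) + 2·(+0.0) = -92.3
Reactants: 1/2·(+0.0) + 1·(-84.7) = -84.7
ΔH_rxn = (-92.3) − (-84.7) = -7.6 kJ/mol

ΔH_rxn = -7.6 kJ/mol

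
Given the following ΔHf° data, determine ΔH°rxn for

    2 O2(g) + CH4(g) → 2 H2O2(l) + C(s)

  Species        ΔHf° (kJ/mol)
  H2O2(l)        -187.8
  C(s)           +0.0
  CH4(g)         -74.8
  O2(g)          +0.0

ΔH°rxn = -300.8 kJ/mol

Products: 2·(-187.8) + 1·(+0.0) = -375.6
Reactants: 2·(+0.0) + 1·(-74.8) = -74.8
ΔH°rxn = (-375.6) − (-74.8) = -300.8 kJ/mol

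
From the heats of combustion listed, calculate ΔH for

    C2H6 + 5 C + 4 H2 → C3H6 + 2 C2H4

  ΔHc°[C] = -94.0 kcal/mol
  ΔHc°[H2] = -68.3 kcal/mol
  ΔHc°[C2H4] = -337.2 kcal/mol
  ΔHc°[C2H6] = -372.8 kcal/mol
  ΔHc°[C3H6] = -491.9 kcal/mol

Using ΔH = Σ nΔHc°(reactants) − Σ nΔHc°(products):
= [1·(-372.8) + 5·(-94.0) + 4·(-68.3)] − [1·(-491.9) + 2·(-337.2)]
= 50.3 kcal/mol

ΔH = 50.3 kcal/mol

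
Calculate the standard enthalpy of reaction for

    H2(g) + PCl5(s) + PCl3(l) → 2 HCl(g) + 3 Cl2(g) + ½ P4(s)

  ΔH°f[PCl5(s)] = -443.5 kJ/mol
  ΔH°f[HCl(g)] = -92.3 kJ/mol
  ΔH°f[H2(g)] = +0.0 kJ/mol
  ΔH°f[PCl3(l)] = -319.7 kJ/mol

ΔH°rxn = 578.6 kJ/mol

Products: 2·(-92.3) + 3·(+0.0) + 1/2·(+0.0) = -184.6
Reactants: 1·(+0.0) + 1·(-443.5) + 1·(-319.7) = -763.2
ΔH°rxn = (-184.6) − (-763.2) = 578.6 kJ/mol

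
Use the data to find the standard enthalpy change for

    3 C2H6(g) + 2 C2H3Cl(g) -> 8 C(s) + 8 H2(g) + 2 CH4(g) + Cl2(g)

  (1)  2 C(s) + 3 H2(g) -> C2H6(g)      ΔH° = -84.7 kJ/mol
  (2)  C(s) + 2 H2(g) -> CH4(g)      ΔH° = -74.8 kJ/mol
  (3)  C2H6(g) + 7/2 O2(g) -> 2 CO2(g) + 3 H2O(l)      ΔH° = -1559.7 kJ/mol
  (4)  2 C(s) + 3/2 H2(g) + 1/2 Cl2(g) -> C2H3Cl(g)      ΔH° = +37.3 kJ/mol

(1) reversed and × 3: (-3)·(-84.7) = +254.1 kJ/mol
(2) × 2 (scale by 2 for the 2 CH4(g)): (2)·(-74.8) = -149.6 kJ/mol
(3): not needed (CO2(g) appears nowhere else).
(4) reversed and × 2 (reverse to put C2H3Cl(g) on the reactant side; ×2 to match 2 C2H3Cl(g) in the target): (-2)·(+37.3) = -74.6 kJ/mol
Combining the equations, ΔH° = (+254.1) + (-149.6) + (-74.6) = 29.9 kJ/mol

ΔH° = 29.9 kJ/mol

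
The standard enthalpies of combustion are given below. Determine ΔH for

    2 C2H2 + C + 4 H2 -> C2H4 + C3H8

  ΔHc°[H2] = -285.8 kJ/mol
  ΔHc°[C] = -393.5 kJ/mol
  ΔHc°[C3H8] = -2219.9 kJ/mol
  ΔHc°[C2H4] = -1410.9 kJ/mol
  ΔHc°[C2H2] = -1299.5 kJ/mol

With combustion enthalpies, reactants minus products:
= [2·(-1299.5) + 1·(-393.5) + 4·(-285.8)] − [1·(-1410.9) + 1·(-2219.9)]
= -504.9 kJ/mol

ΔH = -504.9 kJ/mol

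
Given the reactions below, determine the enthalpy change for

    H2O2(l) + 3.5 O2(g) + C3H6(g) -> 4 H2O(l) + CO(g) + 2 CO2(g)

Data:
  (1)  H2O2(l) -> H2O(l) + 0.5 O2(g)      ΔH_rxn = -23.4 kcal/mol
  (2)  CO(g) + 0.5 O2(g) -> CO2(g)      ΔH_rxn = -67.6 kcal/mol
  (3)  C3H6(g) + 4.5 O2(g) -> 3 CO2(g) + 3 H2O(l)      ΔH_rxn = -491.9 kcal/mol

(1) as written (H2O2(l) already on the reactant side): -23.4 kcal/mol
(2) reversed (CO(g) must end up as a product): +67.6 kcal/mol
(3) as written (C3H6(g) already on the reactant side): -491.9 kcal/mol
Combining the equations, ΔH_rxn = (1)·(-23.4) + (-1)·(-67.6) + (1)·(-491.9) = -447.7 kcal/mol

ΔH_rxn = -447.7 kcal/mol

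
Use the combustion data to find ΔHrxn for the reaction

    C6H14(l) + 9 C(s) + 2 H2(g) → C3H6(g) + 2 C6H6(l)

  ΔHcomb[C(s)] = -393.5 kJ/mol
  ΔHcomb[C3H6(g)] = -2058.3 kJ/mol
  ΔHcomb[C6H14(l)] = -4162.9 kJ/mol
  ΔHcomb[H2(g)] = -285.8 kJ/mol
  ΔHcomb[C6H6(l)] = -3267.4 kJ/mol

With combustion enthalpies, reactants minus products:
= [1·(-4162.9) + 9·(-393.5) + 2·(-285.8)] − [1·(-2058.3) + 2·(-3267.4)]
= 317.1 kJ/mol

ΔHrxn = 317.1 kJ/mol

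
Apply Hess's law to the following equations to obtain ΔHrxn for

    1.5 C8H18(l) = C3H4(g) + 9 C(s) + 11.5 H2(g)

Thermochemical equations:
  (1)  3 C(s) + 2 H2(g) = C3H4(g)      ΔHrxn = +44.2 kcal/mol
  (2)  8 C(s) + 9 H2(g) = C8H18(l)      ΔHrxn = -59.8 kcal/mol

ΔHrxn = 133.9 kcal/mol

(1) as written: +44.2 kcal/mol
(2) reversed and × 3/2: (-3/2)·(-59.8) = +89.7 kcal/mol
ΔHrxn = (+44.2) + (+89.7) = 133.9 kcal/mol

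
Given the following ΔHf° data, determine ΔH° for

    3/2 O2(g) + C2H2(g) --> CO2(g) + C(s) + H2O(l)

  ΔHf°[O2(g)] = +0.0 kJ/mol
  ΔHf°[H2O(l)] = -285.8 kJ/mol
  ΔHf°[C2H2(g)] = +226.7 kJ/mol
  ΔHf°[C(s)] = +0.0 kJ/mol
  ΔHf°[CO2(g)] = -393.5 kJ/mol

ΔH° = -906.0 kJ/mol

Products: 1·(-393.5) + 1·(+0.0) + 1·(-285.8) = -679.3
Reactants: 3/2·(+0.0) + 1·(+226.7) = +226.7
ΔH° = (-679.3) − (+226.7) = -906.0 kJ/mol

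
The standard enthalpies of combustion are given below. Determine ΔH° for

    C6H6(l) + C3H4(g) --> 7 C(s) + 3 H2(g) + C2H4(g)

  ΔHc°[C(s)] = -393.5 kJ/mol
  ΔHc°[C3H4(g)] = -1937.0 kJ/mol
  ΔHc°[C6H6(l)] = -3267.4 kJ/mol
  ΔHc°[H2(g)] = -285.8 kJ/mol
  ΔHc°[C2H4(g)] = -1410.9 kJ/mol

ΔH° = -181.6 kJ/mol

Using ΔH = Σ nΔHc°(reactants) − Σ nΔHc°(products):
= [1·(-3267.4) + 1·(-1937.0)] − [7·(-393.5) + 3·(-285.8) + 1·(-1410.9)]
= -181.6 kJ/mol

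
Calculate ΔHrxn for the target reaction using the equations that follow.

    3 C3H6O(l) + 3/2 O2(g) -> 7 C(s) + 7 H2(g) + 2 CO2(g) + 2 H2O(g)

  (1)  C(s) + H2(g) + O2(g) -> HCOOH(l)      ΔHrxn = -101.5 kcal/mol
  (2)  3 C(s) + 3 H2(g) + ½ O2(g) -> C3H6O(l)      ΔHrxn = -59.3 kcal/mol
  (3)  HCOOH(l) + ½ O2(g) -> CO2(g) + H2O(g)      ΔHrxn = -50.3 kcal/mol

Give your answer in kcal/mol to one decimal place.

ΔHrxn = -125.7 kcal/mol

(1) × 2: (2)·(-101.5) = -203.0 kcal/mol
(2) reversed and × 3 (C3H6O(l) must end up as a reactant; scale by 3 for the 3 C3H6O(l)): (-3)·(-59.3) = +177.9 kcal/mol
(3) × 2 (scale by 2 for the 2 CO2(g)): (2)·(-50.3) = -100.6 kcal/mol
Summing the manipulated equations, ΔHrxn = (2)·(-101.5) + (-3)·(-59.3) + (2)·(-50.3) = -125.7 kcal/mol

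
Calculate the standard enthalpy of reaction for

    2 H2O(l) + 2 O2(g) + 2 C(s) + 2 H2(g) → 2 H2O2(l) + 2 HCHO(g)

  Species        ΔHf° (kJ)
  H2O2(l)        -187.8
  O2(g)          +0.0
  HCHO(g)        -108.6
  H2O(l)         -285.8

Products: 2·(-187.8) + 2·(-108.6) = -592.8
Reactants: 2·(-285.8) + 2·(+0.0) + 2·(+0.0) + 2·(+0.0) = -571.6
ΔHrxn = (-592.8) − (-571.6) = -21.2 kJ

ΔHrxn = -21.2 kJ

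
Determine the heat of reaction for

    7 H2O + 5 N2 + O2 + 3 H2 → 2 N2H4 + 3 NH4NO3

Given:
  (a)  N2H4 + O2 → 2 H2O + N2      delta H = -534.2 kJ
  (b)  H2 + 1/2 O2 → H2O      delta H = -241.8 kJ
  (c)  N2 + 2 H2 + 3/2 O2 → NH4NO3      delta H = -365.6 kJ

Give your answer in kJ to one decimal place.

(a) reversed and × 2 (N2H4 must end up as a product; ×2 to match 2 N2H4 in the target): (-2)·(-534.2) = +1068.4 kJ
(b) reversed and × 3: (-3)·(-241.8) = +725.4 kJ
(c) × 3 (×3 to match 3 NH4NO3 in the target): (3)·(-365.6) = -1096.8 kJ
Summing the manipulated equations, delta H = (+1068.4) + (+725.4) + (-1096.8) = 697.0 kJ

delta H = 697.0 kJ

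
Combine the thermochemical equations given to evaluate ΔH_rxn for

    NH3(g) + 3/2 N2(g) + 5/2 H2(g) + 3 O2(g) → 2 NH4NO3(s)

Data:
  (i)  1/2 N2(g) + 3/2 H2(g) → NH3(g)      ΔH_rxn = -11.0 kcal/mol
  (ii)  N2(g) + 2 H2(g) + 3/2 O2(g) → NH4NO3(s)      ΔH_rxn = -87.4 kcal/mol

(i) reversed: +11.0 kcal/mol
(ii) × 2: (2)·(-87.4) = -174.8 kcal/mol
ΔH_rxn = (+11.0) + (-174.8) = -163.8 kcal/mol

ΔH_rxn = -163.8 kcal/mol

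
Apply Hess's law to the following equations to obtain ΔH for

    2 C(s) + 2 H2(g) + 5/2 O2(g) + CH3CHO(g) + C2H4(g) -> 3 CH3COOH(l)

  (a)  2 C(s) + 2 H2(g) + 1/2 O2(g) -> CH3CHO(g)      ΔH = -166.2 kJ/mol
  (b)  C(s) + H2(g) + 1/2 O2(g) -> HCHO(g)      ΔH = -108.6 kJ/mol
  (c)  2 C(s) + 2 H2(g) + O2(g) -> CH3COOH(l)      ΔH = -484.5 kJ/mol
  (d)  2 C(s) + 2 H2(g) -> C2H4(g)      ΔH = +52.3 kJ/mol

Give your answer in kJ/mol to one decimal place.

ΔH = -1339.6 kJ/mol

(a) reversed (reverse to put CH3CHO(g) on the reactant side): +166.2 kJ/mol
(b): not needed (HCHO(g) appears nowhere else).
(c) × 3 (scale by 3 for the 3 CH3COOH(l)): (3)·(-484.5) = -1453.5 kJ/mol
(d) reversed (reverse to put C2H4(g) on the reactant side): -52.3 kJ/mol
Summing the manipulated equations, ΔH = (+166.2) + (-1453.5) + (-52.3) = -1339.6 kJ/mol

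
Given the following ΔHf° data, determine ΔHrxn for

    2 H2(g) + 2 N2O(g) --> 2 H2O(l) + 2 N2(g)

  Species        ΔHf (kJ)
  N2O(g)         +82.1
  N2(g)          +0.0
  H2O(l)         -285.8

Products: 2·(-285.8) + 2·(+0.0) = -571.6
Reactants: 2·(+0.0) + 2·(+82.1) = +164.2
ΔHrxn = (-571.6) − (+164.2) = -735.8 kJ

ΔHrxn = -735.8 kJ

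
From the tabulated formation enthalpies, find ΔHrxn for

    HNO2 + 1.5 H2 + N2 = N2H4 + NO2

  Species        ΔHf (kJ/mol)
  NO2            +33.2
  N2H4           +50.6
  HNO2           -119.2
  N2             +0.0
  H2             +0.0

ΔH°rxn = Σ nΔHf°(products) − Σ nΔHf°(reactants).
Products: 1·(+50.6) + 1·(+33.2) = +83.8
Reactants: 1·(-119.2) + 3/2·(+0.0) + 1·(+0.0) = -119.2
ΔHrxn = (+83.8) − (-119.2) = 203.0 kJ/mol

ΔHrxn = 203.0 kJ/mol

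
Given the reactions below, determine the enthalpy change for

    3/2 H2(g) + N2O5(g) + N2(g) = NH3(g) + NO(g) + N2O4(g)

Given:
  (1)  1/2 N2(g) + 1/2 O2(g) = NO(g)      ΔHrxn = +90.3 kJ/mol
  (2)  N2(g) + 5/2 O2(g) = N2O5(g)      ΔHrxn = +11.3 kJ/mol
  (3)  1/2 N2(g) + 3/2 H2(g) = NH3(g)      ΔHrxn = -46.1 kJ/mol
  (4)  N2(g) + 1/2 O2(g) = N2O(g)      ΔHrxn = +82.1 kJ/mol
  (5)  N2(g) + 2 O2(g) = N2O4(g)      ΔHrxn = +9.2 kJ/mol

ΔHrxn = 42.1 kJ/mol

(1) as written: +90.3 kJ/mol
(2) reversed: -11.3 kJ/mol
(3) as written: -46.1 kJ/mol
(4): not needed.
(5) as written: +9.2 kJ/mol
Combining the equations, ΔHrxn = (+90.3) + (-11.3) + (-46.1) + (+9.2) = 42.1 kJ/mol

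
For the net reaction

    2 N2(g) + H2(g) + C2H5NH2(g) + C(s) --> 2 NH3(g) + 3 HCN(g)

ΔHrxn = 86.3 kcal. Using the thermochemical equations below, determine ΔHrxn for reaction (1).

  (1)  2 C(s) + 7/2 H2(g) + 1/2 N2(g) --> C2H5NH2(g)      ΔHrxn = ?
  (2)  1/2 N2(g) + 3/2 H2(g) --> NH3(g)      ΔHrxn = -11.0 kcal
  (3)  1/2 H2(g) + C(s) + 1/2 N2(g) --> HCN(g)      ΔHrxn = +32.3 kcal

(1) reversed (reverse to put C2H5NH2(g) on the reactant side): contributes −x
(2) × 2 (×2 to match 2 NH3(g) in the target): (2)·(-11.0) = -22.0 kcal
(3) × 3 (scale by 3 for the 3 HCN(g)): (3)·(+32.3) = +96.9 kcal
+86.3 = (-22.0) + (+96.9) − x
x = (+86.3 − (+74.9)) / (-1) = -11.4 kcal

ΔHrxn = -11.4 kcal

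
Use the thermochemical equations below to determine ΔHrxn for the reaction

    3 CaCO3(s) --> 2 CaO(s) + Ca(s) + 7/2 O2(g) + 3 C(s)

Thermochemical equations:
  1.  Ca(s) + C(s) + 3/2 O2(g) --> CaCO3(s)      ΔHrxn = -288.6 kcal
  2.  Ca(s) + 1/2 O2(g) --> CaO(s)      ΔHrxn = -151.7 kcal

eq. 1 reversed and × 3 (reverse to put CaCO3(s) on the reactant side; scale by 3 for the 3 CaCO3(s)): (-3)·(-288.6) = +865.8 kcal
eq. 2 × 2 (×2 to match 2 CaO(s) in the target): (2)·(-151.7) = -303.4 kcal
ΔHrxn = (-3)·(-288.6) + (2)·(-151.7) = 562.4 kcal

ΔHrxn = 562.4 kcal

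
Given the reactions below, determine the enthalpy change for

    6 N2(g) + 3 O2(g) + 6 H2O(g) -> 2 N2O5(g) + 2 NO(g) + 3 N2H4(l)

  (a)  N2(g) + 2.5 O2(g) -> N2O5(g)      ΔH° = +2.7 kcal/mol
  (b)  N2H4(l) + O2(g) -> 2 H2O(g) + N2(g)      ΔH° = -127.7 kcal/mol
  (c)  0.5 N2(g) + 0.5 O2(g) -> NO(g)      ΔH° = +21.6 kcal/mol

(a) × 2: (2)·(+2.7) = +5.4 kcal/mol
(b) reversed and × 3: (-3)·(-127.7) = +383.1 kcal/mol
(c) × 2: (2)·(+21.6) = +43.2 kcal/mol
ΔH° = (2)·(+2.7) + (-3)·(-127.7) + (2)·(+21.6) = 431.7 kcal/mol

ΔH° = 431.7 kcal/mol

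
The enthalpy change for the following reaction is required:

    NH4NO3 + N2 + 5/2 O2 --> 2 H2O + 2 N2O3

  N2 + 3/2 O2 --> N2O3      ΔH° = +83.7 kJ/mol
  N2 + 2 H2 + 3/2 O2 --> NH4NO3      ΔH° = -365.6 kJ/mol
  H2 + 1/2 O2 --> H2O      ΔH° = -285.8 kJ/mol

equation 1 × 2 (×2 to match 2 N2O3 in the target): (2)·(+83.7) = +167.4 kJ/mol
equation 2 reversed (reverse to put NH4NO3 on the reactant side): +365.6 kJ/mol
equation 3 × 2 (scale by 2 for the 2 H2O): (2)·(-285.8) = -571.6 kJ/mol
Summing the manipulated equations, ΔH° = (2)·(+83.7) + (-1)·(-365.6) + (2)·(-285.8) = -38.6 kJ/mol

ΔH° = -38.6 kJ/mol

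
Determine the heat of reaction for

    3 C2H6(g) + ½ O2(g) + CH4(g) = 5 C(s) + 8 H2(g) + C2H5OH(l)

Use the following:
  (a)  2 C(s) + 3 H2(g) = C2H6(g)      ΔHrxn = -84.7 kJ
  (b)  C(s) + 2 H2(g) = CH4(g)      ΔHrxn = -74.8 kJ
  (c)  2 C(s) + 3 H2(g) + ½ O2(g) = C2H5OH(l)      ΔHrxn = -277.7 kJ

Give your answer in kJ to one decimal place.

ΔHrxn = 51.2 kJ

(a) reversed and × 3: (-3)·(-84.7) = +254.1 kJ
(b) reversed: +74.8 kJ
(c) as written: -277.7 kJ
Combining the equations, ΔHrxn = (+254.1) + (+74.8) + (-277.7) = 51.2 kJ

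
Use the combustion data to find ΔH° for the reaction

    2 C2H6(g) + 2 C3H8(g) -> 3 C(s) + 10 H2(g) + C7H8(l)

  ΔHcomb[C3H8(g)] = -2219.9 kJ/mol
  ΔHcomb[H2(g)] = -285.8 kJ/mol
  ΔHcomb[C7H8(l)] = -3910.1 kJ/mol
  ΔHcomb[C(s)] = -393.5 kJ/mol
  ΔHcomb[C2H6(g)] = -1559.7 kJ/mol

ΔH° = 389.4 kJ/mol

Using ΔH = Σ nΔHc°(reactants) − Σ nΔHc°(products):
= [2·(-1559.7) + 2·(-2219.9)] − [3·(-393.5) + 10·(-285.8) + 1·(-3910.1)]
= 389.4 kJ/mol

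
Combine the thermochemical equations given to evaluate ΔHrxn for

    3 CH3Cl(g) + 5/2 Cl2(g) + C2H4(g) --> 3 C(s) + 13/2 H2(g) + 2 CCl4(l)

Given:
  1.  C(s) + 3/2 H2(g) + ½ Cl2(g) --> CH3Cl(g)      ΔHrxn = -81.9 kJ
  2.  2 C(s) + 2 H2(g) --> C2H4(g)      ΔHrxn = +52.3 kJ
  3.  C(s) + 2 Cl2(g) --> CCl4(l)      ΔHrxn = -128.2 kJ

ΔHrxn = -63.0 kJ

eq. 1 reversed and × 3: (-3)·(-81.9) = +245.7 kJ
eq. 2 reversed: -52.3 kJ
eq. 3 × 2: (2)·(-128.2) = -256.4 kJ
ΔHrxn = (-3)·(-81.9) + (-1)·(+52.3) + (2)·(-128.2) = -63.0 kJ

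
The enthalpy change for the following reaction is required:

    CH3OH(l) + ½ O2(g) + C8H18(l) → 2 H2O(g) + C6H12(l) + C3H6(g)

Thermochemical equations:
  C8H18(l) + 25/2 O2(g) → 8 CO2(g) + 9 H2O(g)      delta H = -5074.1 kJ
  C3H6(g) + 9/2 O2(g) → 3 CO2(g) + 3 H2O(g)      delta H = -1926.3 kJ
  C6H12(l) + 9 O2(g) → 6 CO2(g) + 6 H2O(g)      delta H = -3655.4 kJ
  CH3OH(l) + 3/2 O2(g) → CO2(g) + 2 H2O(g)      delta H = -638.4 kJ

delta H = -130.8 kJ

equation 1 as written: -5074.1 kJ
equation 2 reversed: +1926.3 kJ
equation 3 reversed: +3655.4 kJ
equation 4 as written: -638.4 kJ
By Hess's law, delta H = (-5074.1) + (+1926.3) + (+3655.4) + (-638.4) = -130.8 kJ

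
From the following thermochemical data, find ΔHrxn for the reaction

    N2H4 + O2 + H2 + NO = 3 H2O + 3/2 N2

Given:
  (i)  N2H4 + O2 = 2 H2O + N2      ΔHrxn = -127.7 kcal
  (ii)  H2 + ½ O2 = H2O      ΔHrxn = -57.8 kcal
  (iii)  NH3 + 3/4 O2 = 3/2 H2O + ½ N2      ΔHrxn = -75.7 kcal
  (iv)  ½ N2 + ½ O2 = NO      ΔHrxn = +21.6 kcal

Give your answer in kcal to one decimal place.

(i) as written: -127.7 kcal
(ii) as written: -57.8 kcal
(iii): not needed.
(iv) reversed: -21.6 kcal
By Hess's law, ΔHrxn = (-127.7) + (-57.8) + (-21.6) = -207.1 kcal

ΔHrxn = -207.1 kcal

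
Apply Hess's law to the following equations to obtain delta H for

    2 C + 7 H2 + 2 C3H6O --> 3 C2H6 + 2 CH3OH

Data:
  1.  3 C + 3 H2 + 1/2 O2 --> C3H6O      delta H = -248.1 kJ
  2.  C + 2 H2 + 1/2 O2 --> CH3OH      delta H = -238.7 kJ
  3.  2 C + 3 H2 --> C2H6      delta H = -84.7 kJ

delta H = -235.3 kJ

eq. 1 reversed and × 2 (reverse to put C3H6O on the reactant side; ×2 to match 2 C3H6O in the target): (-2)·(-248.1) = +496.2 kJ
eq. 2 × 2 (×2 to match 2 CH3OH in the target): (2)·(-238.7) = -477.4 kJ
eq. 3 × 3 (scale by 3 for the 3 C2H6): (3)·(-84.7) = -254.1 kJ
delta H = (+496.2) + (-477.4) + (-254.1) = -235.3 kJ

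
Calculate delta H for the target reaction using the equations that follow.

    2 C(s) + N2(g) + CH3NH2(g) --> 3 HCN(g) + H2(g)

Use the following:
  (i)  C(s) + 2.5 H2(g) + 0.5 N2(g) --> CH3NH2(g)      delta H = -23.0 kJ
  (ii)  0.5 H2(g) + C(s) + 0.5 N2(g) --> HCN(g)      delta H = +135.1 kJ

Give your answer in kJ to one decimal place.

(i) reversed (reverse to put CH3NH2(g) on the reactant side): +23.0 kJ
(ii) × 3 (scale by 3 for the 3 HCN(g)): (3)·(+135.1) = +405.3 kJ
Summing the manipulated equations, delta H = (-1)·(-23.0) + (3)·(+135.1) = 428.3 kJ

delta H = 428.3 kJ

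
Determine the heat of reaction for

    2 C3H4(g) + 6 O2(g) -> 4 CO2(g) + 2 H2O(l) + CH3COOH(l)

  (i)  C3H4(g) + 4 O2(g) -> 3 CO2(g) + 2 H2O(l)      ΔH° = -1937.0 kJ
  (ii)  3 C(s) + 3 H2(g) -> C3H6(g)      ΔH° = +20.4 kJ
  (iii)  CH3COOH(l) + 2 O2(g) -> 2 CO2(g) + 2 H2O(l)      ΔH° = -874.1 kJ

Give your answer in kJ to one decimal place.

(i) × 2 (×2 to match 2 C3H4(g) in the target): (2)·(-1937.0) = -3874.0 kJ
(ii): not needed (H2(g) appears nowhere else).
(iii) reversed (reverse to put CH3COOH(l) on the product side): +874.1 kJ
By Hess's law, ΔH° = (-3874.0) + (+874.1) = -2999.9 kJ

ΔH° = -2999.9 kJ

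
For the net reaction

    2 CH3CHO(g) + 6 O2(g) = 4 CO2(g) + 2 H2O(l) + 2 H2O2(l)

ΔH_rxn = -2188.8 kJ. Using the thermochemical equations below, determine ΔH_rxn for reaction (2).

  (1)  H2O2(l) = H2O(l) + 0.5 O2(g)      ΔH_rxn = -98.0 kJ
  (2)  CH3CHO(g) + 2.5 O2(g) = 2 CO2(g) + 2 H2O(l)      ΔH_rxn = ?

(1) reversed and × 2 (reverse to put H2O2(l) on the product side; ×2 to match 2 H2O2(l) in the target): (-2)·(-98.0) = +196.0 kJ
(2) × 2 (scale by 2 for the 2 CH3CHO(g)): contributes 2·x
-2188.8 = (+196.0) + 2·x
x = (-2188.8 − (+196.0)) / (2) = -1192.4 kJ

ΔH_rxn = -1192.4 kJ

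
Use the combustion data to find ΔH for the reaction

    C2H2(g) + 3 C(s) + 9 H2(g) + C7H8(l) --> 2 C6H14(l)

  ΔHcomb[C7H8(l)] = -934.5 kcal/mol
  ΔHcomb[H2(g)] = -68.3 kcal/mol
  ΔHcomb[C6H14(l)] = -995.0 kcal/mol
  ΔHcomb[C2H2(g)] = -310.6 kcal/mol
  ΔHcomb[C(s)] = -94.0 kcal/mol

ΔH = -151.8 kcal/mol

Using ΔH = Σ nΔHc°(reactants) − Σ nΔHc°(products):
= [1·(-310.6) + 3·(-94.0) + 9·(-68.3) + 1·(-934.5)] − [2·(-995.0)]
= -151.8 kcal/mol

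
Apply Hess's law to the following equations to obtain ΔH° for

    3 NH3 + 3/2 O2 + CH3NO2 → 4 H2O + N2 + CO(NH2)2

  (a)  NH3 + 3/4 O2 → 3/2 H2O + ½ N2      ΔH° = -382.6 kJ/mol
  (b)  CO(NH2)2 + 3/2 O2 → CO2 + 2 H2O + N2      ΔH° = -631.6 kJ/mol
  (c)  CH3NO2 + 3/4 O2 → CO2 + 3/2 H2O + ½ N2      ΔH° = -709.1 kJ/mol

ΔH° = -1225.3 kJ/mol

(a) × 3: (3)·(-382.6) = -1147.8 kJ/mol
(b) reversed: +631.6 kJ/mol
(c) as written: -709.1 kJ/mol
Combining the equations, ΔH° = (-1147.8) + (+631.6) + (-709.1) = -1225.3 kJ/mol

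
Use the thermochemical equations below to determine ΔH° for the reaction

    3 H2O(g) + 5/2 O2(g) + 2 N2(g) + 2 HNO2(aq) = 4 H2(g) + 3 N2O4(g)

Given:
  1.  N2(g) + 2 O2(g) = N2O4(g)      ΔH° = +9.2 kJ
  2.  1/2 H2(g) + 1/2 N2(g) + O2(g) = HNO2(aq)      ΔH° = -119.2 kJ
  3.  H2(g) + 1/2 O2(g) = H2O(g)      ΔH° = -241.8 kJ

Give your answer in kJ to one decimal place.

eq. 1 × 3 (×3 to match 3 N2O4(g) in the target): (3)·(+9.2) = +27.6 kJ
eq. 2 reversed and × 2 (HNO2(aq) must end up as a reactant; ×2 to match 2 HNO2(aq) in the target): (-2)·(-119.2) = +238.4 kJ
eq. 3 reversed and × 3 (H2O(g) must end up as a reactant; scale by 3 for the 3 H2O(g)): (-3)·(-241.8) = +725.4 kJ
ΔH° = (3)·(+9.2) + (-2)·(-119.2) + (-3)·(-241.8) = 991.4 kJ

ΔH° = 991.4 kJ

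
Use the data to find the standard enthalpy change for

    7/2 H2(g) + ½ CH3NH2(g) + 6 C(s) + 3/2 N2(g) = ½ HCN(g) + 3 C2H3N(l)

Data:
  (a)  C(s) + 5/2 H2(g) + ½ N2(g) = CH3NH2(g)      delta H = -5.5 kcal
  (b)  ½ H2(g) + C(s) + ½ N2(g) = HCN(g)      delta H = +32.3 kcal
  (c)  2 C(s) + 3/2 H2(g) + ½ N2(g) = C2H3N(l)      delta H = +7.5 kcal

(a) reversed and × 1/2 (reverse to put CH3NH2(g) on the reactant side; scale by 1/2 for the 1/2 CH3NH2(g)): (-1/2)·(-5.5) = +2.75 kcal
(b) × 1/2 (×1/2 to match 1/2 HCN(g) in the target): (1/2)·(+32.3) = +16.15 kcal
(c) × 3 (×3 to match 3 C2H3N(l) in the target): (3)·(+7.5) = +22.5 kcal
Combining the equations, delta H = (+2.75) + (+16.15) + (+22.5) = 41.4 kcal

delta H = 41.4 kcal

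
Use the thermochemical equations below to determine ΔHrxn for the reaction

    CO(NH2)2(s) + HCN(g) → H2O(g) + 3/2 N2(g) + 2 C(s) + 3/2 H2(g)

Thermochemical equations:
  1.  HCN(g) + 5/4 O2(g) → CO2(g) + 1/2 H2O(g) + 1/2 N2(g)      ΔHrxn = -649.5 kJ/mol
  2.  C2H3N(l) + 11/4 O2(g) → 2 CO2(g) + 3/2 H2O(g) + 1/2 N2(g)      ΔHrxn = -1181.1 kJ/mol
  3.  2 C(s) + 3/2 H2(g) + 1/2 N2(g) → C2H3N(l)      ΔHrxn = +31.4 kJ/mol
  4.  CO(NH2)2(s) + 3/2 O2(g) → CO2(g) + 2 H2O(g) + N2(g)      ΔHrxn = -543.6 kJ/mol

ΔHrxn = -43.4 kJ/mol

eq. 1 as written (HCN(g) already on the reactant side): -649.5 kJ/mol
eq. 2 reversed: +1181.1 kJ/mol
eq. 3 reversed (reverse to put C(s) on the product side): -31.4 kJ/mol
eq. 4 as written (CO(NH2)2(s) already on the reactant side): -543.6 kJ/mol
Combining the equations, ΔHrxn = (1)·(-649.5) + (-1)·(-1181.1) + (-1)·(+31.4) + (1)·(-543.6) = -43.4 kJ/mol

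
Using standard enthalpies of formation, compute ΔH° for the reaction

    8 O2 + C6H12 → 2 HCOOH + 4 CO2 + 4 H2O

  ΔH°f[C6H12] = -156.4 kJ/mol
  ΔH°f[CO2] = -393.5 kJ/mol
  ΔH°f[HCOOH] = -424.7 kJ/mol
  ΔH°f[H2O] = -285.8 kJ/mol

Products: 2·(-424.7) + 4·(-393.5) + 4·(-285.8) = -3566.6
Reactants: 8·(+0.0) + 1·(-156.4) = -156.4
ΔH° = (-3566.6) − (-156.4) = -3410.2 kJ/mol

ΔH° = -3410.2 kJ/mol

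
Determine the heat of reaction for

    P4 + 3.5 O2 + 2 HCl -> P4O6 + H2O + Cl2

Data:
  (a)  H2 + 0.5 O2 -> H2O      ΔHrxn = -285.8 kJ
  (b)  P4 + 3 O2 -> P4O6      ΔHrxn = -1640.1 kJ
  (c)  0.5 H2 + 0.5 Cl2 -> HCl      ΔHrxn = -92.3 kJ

ΔHrxn = -1741.3 kJ

(a) as written: -285.8 kJ
(b) as written: -1640.1 kJ
(c) reversed and × 2: (-2)·(-92.3) = +184.6 kJ
Since enthalpy is a state function, ΔHrxn = (1)·(-285.8) + (1)·(-1640.1) + (-2)·(-92.3) = -1741.3 kJ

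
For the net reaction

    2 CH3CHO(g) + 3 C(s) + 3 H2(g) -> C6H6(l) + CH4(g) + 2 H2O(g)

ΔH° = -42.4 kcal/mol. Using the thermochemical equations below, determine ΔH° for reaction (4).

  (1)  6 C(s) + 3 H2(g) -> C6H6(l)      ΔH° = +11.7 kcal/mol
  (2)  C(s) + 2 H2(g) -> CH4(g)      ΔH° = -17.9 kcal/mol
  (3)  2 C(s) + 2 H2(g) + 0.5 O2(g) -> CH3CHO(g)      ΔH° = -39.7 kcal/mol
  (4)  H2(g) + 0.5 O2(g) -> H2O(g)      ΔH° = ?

(1) as written (C6H6(l) already on the product side): +11.7 kcal/mol
(2) as written (CH4(g) already on the product side): -17.9 kcal/mol
(3) reversed and × 2 (reverse to put CH3CHO(g) on the reactant side; scale by 2 for the 2 CH3CHO(g)): (-2)·(-39.7) = +79.4 kcal/mol
(4) × 2 (×2 to match 2 H2O(g) in the target): contributes 2·x
-42.4 = (+11.7) + (-17.9) + (+79.4) + 2·x
x = (-42.4 − (+73.2)) / (2) = -57.8 kcal/mol

ΔH° = -57.8 kcal/mol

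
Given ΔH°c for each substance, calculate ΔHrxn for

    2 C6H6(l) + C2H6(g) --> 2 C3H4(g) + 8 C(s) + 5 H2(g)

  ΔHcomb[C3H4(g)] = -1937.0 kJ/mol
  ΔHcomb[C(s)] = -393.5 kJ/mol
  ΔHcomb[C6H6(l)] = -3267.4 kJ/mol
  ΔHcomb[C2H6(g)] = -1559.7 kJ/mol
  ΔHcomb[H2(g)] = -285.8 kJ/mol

ΔHrxn = 356.5 kJ/mol

With combustion enthalpies, reactants minus products:
= [2·(-3267.4) + 1·(-1559.7)] − [2·(-1937.0) + 8·(-393.5) + 5·(-285.8)]
= 356.5 kJ/mol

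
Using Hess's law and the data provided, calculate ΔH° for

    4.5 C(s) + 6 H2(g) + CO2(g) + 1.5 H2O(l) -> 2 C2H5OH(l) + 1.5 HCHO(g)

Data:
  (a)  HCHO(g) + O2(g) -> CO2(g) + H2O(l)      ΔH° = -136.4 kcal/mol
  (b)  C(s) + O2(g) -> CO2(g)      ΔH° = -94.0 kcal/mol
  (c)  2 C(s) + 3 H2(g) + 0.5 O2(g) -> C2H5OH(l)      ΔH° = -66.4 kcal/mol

(a) reversed and × 3/2 (HCHO(g) must end up as a product; scale by 3/2 for the 3/2 HCHO(g)): (-3/2)·(-136.4) = +204.6 kcal/mol
(b) × 1/2: (1/2)·(-94.0) = -47.0 kcal/mol
(c) × 2 (scale by 2 for the 2 C2H5OH(l)): (2)·(-66.4) = -132.8 kcal/mol
Summing the manipulated equations, ΔH° = (+204.6) + (-47.0) + (-132.8) = 24.8 kcal/mol

ΔH° = 24.8 kcal/mol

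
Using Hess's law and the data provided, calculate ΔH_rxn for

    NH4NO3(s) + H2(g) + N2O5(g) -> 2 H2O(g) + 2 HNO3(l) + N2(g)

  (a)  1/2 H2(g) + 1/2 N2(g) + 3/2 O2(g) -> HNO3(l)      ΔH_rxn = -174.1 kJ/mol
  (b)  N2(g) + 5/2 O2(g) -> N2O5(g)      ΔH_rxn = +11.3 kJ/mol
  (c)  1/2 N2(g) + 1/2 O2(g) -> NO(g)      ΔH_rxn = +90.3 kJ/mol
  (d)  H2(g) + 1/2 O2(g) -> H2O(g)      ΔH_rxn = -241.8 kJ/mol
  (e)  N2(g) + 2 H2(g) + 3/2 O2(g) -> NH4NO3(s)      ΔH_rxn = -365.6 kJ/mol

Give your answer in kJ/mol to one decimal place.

ΔH_rxn = -477.5 kJ/mol

(a) × 2: (2)·(-174.1) = -348.2 kJ/mol
(b) reversed: -11.3 kJ/mol
(c): not needed.
(d) × 2: (2)·(-241.8) = -483.6 kJ/mol
(e) reversed: +365.6 kJ/mol
By Hess's law, ΔH_rxn = (2)·(-174.1) + (-1)·(+11.3) + (2)·(-241.8) + (-1)·(-365.6) = -477.5 kJ/mol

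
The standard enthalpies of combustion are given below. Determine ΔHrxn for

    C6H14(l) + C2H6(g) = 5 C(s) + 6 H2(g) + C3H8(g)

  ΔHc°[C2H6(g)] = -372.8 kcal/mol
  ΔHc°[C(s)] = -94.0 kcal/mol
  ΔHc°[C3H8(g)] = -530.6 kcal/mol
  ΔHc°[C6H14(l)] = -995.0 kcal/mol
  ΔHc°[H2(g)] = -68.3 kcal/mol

Using ΔH = Σ nΔHc°(reactants) − Σ nΔHc°(products):
= [1·(-995.0) + 1·(-372.8)] − [5·(-94.0) + 6·(-68.3) + 1·(-530.6)]
= 42.6 kcal/mol

ΔHrxn = 42.6 kcal/mol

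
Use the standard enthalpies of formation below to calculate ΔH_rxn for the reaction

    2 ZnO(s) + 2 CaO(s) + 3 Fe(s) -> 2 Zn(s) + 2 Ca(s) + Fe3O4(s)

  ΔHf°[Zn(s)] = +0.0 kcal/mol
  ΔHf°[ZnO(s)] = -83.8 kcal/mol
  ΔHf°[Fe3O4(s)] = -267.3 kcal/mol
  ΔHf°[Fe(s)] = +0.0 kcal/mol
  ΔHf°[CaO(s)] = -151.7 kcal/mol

Products: 2·(+0.0) + 2·(+0.0) + 1·(-267.3) = -267.3
Reactants: 2·(-83.8) + 2·(-151.7) + 3·(+0.0) = -471.0
ΔH_rxn = (-267.3) − (-471.0) = 203.7 kcal/mol

ΔH_rxn = 203.7 kcal/mol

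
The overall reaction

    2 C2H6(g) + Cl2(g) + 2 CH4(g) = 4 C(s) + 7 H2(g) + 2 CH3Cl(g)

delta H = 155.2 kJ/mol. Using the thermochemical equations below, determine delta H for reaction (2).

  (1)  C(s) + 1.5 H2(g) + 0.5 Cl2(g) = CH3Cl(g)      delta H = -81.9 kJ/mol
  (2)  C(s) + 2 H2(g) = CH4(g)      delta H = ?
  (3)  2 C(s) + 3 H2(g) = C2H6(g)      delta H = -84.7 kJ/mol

(1) × 2 (×2 to match 2 CH3Cl(g) in the target): (2)·(-81.9) = -163.8 kJ/mol
(2) reversed and × 2 (CH4(g) must end up as a reactant; ×2 to match 2 CH4(g) in the target): contributes −2·x
(3) reversed and × 2 (C2H6(g) must end up as a reactant; ×2 to match 2 C2H6(g) in the target): (-2)·(-84.7) = +169.4 kJ/mol
+155.2 = (-163.8) + (+169.4) − 2·x
x = (+155.2 − (+5.6)) / (-2) = -74.8 kJ/mol

delta H = -74.8 kJ/mol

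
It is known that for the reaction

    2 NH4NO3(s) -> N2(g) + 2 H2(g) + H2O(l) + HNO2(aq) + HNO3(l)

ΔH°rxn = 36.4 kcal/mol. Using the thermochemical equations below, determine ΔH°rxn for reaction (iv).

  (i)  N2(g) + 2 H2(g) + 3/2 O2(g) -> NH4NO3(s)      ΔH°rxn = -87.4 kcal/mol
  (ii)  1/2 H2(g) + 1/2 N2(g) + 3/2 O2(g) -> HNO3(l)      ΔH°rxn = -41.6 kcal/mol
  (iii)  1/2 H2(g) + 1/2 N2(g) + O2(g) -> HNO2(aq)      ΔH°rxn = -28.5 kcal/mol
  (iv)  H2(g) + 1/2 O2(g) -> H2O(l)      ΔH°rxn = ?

ΔH°rxn = -68.3 kcal/mol

(i) reversed and × 2: (-2)·(-87.4) = +174.8 kcal/mol
(ii) as written: -41.6 kcal/mol
(iii) as written: -28.5 kcal/mol
(iv) as written: contributes x
+36.4 = (+174.8) + (-41.6) + (-28.5) + x
x = (+36.4 − (+104.7)) / (1) = -68.3 kcal/mol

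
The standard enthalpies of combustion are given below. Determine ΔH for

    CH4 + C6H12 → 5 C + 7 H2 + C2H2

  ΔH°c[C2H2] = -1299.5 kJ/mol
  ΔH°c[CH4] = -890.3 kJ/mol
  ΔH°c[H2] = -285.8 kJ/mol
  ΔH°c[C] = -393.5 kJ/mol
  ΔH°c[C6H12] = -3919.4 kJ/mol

Using ΔH = Σ nΔHc°(reactants) − Σ nΔHc°(products):
= [1·(-890.3) + 1·(-3919.4)] − [5·(-393.5) + 7·(-285.8) + 1·(-1299.5)]
= 457.9 kJ/mol

ΔH = 457.9 kJ/mol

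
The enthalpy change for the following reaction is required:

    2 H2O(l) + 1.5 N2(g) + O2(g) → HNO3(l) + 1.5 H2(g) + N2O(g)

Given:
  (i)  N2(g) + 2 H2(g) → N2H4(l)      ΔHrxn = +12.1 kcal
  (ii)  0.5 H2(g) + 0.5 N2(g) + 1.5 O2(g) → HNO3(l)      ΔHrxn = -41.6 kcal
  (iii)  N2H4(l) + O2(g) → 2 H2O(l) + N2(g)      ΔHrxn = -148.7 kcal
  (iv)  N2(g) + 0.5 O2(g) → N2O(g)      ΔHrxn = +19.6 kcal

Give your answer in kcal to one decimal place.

(i) reversed: -12.1 kcal
(ii) as written: -41.6 kcal
(iii) reversed: +148.7 kcal
(iv) as written: +19.6 kcal
By Hess's law, ΔHrxn = (-12.1) + (-41.6) + (+148.7) + (+19.6) = 114.6 kcal

ΔHrxn = 114.6 kcal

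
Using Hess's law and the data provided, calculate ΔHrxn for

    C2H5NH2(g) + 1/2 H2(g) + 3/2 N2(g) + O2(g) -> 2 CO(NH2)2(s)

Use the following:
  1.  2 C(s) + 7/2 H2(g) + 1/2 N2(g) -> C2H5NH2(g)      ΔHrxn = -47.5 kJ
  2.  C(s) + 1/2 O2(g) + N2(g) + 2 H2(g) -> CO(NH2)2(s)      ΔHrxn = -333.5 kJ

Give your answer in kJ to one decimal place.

ΔHrxn = -619.5 kJ

eq. 1 reversed (reverse to put C2H5NH2(g) on the reactant side): +47.5 kJ
eq. 2 × 2 (scale by 2 for the 2 CO(NH2)2(s)): (2)·(-333.5) = -667.0 kJ
Since enthalpy is a state function, ΔHrxn = (-1)·(-47.5) + (2)·(-333.5) = -619.5 kJ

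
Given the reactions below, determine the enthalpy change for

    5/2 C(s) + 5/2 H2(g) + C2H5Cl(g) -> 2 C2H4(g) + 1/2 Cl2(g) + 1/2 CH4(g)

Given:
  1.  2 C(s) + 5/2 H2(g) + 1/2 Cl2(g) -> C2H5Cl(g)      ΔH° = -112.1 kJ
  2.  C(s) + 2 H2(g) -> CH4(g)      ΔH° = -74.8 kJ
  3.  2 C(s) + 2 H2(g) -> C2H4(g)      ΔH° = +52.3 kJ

eq. 1 reversed: +112.1 kJ
eq. 2 × 1/2: (1/2)·(-74.8) = -37.4 kJ
eq. 3 × 2: (2)·(+52.3) = +104.6 kJ
Summing the manipulated equations, ΔH° = (-1)·(-112.1) + (1/2)·(-74.8) + (2)·(+52.3) = 179.3 kJ

ΔH° = 179.3 kJ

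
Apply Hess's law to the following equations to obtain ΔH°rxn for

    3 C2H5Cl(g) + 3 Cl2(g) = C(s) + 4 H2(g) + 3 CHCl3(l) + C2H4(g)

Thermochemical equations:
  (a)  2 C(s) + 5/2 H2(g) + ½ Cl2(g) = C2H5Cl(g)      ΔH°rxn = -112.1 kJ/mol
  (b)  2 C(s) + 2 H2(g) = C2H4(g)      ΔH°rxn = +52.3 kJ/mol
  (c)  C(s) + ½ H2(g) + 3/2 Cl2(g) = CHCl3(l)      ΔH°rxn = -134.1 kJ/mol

(a) reversed and × 3: (-3)·(-112.1) = +336.3 kJ/mol
(b) as written: +52.3 kJ/mol
(c) × 3: (3)·(-134.1) = -402.3 kJ/mol
ΔH°rxn = (-3)·(-112.1) + (1)·(+52.3) + (3)·(-134.1) = -13.7 kJ/mol

ΔH°rxn = -13.7 kJ/mol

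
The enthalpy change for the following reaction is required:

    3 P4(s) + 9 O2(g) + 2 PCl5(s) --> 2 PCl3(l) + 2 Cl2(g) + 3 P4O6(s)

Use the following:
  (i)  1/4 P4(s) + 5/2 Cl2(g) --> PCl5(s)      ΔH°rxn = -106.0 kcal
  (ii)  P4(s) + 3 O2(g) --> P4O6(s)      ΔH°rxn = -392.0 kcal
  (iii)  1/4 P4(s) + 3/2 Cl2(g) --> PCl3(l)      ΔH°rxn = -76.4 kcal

ΔH°rxn = -1116.8 kcal

(i) reversed and × 2: (-2)·(-106.0) = +212.0 kcal
(ii) × 3: (3)·(-392.0) = -1176.0 kcal
(iii) × 2: (2)·(-76.4) = -152.8 kcal
By Hess's law, ΔH°rxn = (-2)·(-106.0) + (3)·(-392.0) + (2)·(-76.4) = -1116.8 kcal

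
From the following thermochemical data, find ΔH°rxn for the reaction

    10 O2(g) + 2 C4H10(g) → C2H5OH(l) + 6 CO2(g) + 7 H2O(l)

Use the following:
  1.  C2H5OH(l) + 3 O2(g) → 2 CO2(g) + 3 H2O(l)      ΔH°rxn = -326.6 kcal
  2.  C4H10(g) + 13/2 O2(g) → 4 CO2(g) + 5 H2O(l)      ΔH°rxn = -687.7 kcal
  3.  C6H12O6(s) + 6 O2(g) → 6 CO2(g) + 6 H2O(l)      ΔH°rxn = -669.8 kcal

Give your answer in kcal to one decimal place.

eq. 1 reversed (reverse to put C2H5OH(l) on the product side): +326.6 kcal
eq. 2 × 2 (×2 to match 2 C4H10(g) in the target): (2)·(-687.7) = -1375.4 kcal
eq. 3: not needed (C6H12O6(s) appears nowhere else).
ΔH°rxn = (+326.6) + (-1375.4) = -1048.8 kcal

ΔH°rxn = -1048.8 kcal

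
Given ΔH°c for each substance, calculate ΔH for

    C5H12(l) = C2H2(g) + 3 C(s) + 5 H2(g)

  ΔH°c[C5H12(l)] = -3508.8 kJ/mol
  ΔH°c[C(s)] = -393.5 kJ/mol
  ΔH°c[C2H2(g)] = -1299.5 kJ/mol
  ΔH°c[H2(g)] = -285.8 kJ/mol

ΔH = 400.2 kJ/mol

With combustion enthalpies, reactants minus products:
= [1·(-3508.8)] − [1·(-1299.5) + 3·(-393.5) + 5·(-285.8)]
= 400.2 kJ/mol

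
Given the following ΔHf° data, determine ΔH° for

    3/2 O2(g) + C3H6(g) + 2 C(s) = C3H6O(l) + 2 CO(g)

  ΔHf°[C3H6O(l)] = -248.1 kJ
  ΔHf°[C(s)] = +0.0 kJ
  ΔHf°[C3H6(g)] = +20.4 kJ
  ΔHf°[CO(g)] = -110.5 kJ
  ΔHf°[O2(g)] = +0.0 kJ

Products: 1·(-248.1) + 2·(-110.5) = -469.1
Reactants: 3/2·(+0.0) + 1·(+20.4) + 2·(+0.0) = +20.4
ΔH° = (-469.1) − (+20.4) = -489.5 kJ

ΔH° = -489.5 kJ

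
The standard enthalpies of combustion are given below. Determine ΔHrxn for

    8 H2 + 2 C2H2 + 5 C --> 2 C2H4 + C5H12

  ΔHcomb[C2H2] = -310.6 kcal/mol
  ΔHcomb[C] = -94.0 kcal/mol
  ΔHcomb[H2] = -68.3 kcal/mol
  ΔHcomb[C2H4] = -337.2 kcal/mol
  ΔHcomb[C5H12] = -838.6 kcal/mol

With combustion enthalpies, reactants minus products:
= [8·(-68.3) + 2·(-310.6) + 5·(-94.0)] − [2·(-337.2) + 1·(-838.6)]
= -124.6 kcal/mol

ΔHrxn = -124.6 kcal/mol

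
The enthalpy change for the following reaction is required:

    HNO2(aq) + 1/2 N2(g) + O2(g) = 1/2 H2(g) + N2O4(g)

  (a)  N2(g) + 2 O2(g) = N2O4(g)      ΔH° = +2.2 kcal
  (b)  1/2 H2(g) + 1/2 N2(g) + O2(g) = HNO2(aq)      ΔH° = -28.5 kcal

(a) as written: +2.2 kcal
(b) reversed: +28.5 kcal
Summing the manipulated equations, ΔH° = (+2.2) + (+28.5) = 30.7 kcal

ΔH° = 30.7 kcal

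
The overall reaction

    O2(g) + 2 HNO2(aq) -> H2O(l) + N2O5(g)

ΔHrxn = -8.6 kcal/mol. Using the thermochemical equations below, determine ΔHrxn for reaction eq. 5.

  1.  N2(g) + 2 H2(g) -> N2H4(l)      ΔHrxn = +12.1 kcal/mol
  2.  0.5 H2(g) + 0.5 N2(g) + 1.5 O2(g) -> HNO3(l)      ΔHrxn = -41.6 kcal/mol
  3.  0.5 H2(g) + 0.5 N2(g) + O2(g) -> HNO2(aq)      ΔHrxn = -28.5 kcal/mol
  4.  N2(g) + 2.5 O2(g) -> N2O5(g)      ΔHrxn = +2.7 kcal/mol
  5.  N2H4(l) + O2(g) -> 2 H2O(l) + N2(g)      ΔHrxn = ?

eq. 1 × 1/2: (1/2)·(+12.1) = +6.05 kcal/mol
eq. 2: not needed (HNO3(l) appears nowhere else).
eq. 3 reversed and × 2 (reverse to put HNO2(aq) on the reactant side; ×2 to match 2 HNO2(aq) in the target): (-2)·(-28.5) = +57.0 kcal/mol
eq. 4 as written (N2O5(g) already on the product side): +2.7 kcal/mol
eq. 5 × 1/2 (scale by 1/2 for the 1 H2O(l)): contributes 1/2·x
-8.6 = (+6.05) + (+57.0) + (+2.7) + 1/2·x
x = (-8.6 − (+65.75)) / (1/2) = -148.7 kcal/mol

ΔHrxn = -148.7 kcal/mol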